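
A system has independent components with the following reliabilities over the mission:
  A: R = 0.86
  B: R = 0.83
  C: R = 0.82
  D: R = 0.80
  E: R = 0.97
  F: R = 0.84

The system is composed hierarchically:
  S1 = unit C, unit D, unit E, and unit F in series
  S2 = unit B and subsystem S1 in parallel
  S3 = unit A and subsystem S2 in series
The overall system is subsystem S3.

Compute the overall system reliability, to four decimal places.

0.7919

Series (C, D, E, and F): 0.820000 × 0.800000 × 0.970000 × 0.840000 = 0.534509
Parallel (B and [0.534509]): 1 − (1 − 0.830000)(1 − 0.534509) = 0.920867
Series (A and [0.920867]): 0.860000 × 0.920867 = 0.7919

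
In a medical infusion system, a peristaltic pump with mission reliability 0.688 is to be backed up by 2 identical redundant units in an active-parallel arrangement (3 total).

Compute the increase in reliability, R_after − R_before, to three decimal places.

0.282

R_before = 0.688
R_after = 1 − (1 − 0.688)^3 = 0.970
ΔR = 0.970 − 0.688 = 0.282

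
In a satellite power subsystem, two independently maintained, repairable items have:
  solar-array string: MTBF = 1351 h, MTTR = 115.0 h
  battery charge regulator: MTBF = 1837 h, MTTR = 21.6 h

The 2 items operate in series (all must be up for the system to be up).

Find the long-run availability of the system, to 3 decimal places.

0.911

A(solar-array string) = MTBF/(MTBF+MTTR) = 1351/(1351+115.0) = 0.921555
A(battery charge regulator) = MTBF/(MTBF+MTTR) = 1837/(1837+21.6) = 0.988378
Series availability: 0.921555 × 0.988378 = 0.911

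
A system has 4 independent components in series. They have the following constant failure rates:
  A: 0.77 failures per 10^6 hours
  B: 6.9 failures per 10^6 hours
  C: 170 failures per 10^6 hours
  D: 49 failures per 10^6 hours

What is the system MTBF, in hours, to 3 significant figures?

4410

Series of exponential components: λ_sys = Σ λ_i
λ_sys = 0.00000077 + 0.0000069 + 0.00017 + 0.000049 = 2.2667e-04 /h
MTBF = 1 / λ_sys = 4410 h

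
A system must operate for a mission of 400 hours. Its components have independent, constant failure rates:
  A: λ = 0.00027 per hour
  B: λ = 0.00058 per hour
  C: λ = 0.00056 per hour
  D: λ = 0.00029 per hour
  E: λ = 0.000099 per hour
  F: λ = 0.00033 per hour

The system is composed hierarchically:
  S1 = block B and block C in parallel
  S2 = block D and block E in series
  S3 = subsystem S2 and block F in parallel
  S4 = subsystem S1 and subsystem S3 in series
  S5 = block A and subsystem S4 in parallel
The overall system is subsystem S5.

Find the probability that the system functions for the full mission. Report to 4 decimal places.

0.9940

R(A) = exp(−0.00027 × 400) = 0.897628
R(B) = exp(−0.00058 × 400) = 0.792946
R(C) = exp(−0.00056 × 400) = 0.799315
R(D) = exp(−0.00029 × 400) = 0.890475
R(E) = exp(−0.000099 × 400) = 0.961174
R(F) = exp(−0.00033 × 400) = 0.876341
Parallel (B and C): 1 − (1 − 0.792946)(1 − 0.799315) = 0.958447
Series (D and E): 0.890475 × 0.961174 = 0.855901
Parallel ([0.855901] and F): 1 − (1 − 0.855901)(1 − 0.876341) = 0.982181
Series ([0.958447] and [0.982181]): 0.958447 × 0.982181 = 0.941368
Parallel (A and [0.941368]): 1 − (1 − 0.897628)(1 − 0.941368) = 0.9940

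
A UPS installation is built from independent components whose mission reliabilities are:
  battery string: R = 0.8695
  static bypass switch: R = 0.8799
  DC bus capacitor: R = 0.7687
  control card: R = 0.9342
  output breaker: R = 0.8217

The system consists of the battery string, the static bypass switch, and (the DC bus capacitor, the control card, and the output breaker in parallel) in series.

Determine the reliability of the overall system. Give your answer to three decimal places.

Parallel (DC bus capacitor, control card, and output breaker): 1 − (1 − 0.76870)(1 − 0.93420)(1 − 0.82170) = 0.99729
Series (battery string, static bypass switch, and [0.99729]): 0.86950 × 0.87990 × 0.99729 = 0.763

0.763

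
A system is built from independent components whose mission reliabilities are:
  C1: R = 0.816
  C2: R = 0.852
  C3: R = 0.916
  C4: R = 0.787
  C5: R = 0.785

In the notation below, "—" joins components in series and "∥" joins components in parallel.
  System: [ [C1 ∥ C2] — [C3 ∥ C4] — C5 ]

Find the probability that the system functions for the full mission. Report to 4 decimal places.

0.7500

Parallel (C1 and C2): 1 − (1 − 0.816000)(1 − 0.852000) = 0.972768
Parallel (C3 and C4): 1 − (1 − 0.916000)(1 − 0.787000) = 0.982108
Series ([0.972768], [0.982108], and C5): 0.972768 × 0.982108 × 0.785000 = 0.7500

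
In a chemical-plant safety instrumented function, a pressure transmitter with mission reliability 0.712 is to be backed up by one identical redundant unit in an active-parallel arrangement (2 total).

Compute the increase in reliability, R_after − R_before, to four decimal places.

0.2051

R_before = 0.712
R_after = 1 − (1 − 0.712)^2 = 0.9171
ΔR = 0.9171 − 0.712 = 0.2051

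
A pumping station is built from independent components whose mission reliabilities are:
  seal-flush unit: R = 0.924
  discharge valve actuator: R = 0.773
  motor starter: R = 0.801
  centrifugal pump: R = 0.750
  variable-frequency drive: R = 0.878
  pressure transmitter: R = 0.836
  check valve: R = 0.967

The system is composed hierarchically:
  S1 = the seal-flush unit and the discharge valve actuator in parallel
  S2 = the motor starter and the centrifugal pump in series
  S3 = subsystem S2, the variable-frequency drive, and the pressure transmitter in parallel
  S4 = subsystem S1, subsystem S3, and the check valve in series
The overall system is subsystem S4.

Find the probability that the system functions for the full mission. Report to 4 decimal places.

0.9427

Parallel (seal-flush unit and discharge valve actuator): 1 − (1 − 0.924000)(1 − 0.773000) = 0.982748
Series (motor starter and centrifugal pump): 0.801000 × 0.750000 = 0.600750
Parallel ([0.600750], variable-frequency drive, and pressure transmitter): 1 − (1 − 0.600750)(1 − 0.878000)(1 − 0.836000) = 0.992012
Series ([0.982748], [0.992012], and check valve): 0.982748 × 0.992012 × 0.967000 = 0.9427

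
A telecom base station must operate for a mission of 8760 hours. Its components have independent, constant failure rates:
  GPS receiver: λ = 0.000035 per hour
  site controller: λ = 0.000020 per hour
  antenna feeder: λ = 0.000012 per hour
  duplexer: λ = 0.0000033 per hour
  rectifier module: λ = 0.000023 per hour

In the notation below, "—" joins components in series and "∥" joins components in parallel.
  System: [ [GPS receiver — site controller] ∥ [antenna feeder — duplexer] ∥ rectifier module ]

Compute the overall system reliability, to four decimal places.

R(GPS receiver) = exp(−0.000035 × 8760) = 0.735945
R(site controller) = exp(−0.000020 × 8760) = 0.839289
R(antenna feeder) = exp(−0.000012 × 8760) = 0.900216
R(duplexer) = exp(−0.0000033 × 8760) = 0.971506
R(rectifier module) = exp(−0.000023 × 8760) = 0.817520
Series (GPS receiver and site controller): 0.735945 × 0.839289 = 0.617671
Series (antenna feeder and duplexer): 0.900216 × 0.971506 = 0.874565
Parallel ([0.617671], [0.874565], and rectifier module): 1 − (1 − 0.617671)(1 − 0.874565)(1 − 0.817520) = 0.9912

0.9912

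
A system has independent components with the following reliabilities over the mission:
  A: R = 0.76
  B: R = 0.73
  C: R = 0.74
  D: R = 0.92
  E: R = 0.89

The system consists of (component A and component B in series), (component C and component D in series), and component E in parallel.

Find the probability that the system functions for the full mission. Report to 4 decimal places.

0.9844

Series (A and B): 0.760000 × 0.730000 = 0.554800
Series (C and D): 0.740000 × 0.920000 = 0.680800
Parallel ([0.554800], [0.680800], and E): 1 − (1 − 0.554800)(1 − 0.680800)(1 − 0.890000) = 0.9844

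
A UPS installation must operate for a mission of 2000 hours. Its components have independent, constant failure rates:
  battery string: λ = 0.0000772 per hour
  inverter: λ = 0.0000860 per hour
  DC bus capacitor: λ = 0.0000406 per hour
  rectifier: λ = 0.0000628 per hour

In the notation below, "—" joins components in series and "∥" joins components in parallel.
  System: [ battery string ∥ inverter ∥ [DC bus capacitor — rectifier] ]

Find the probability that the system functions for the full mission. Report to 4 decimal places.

0.9958

R(battery string) = exp(−0.0000772 × 2000) = 0.856929
R(inverter) = exp(−0.0000860 × 2000) = 0.841979
R(DC bus capacitor) = exp(−0.0000406 × 2000) = 0.922009
R(rectifier) = exp(−0.0000628 × 2000) = 0.881968
Series (DC bus capacitor and rectifier): 0.922009 × 0.881968 = 0.813182
Parallel (battery string, inverter, and [0.813182]): 1 − (1 − 0.856929)(1 − 0.841979)(1 − 0.813182) = 0.9958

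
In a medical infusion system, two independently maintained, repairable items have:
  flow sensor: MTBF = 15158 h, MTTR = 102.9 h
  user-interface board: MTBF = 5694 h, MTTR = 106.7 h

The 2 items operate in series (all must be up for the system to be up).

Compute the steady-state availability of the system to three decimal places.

0.975

A(flow sensor) = MTBF/(MTBF+MTTR) = 15158/(15158+102.9) = 0.993257
A(user-interface board) = MTBF/(MTBF+MTTR) = 5694/(5694+106.7) = 0.981606
Series availability: 0.993257 × 0.981606 = 0.975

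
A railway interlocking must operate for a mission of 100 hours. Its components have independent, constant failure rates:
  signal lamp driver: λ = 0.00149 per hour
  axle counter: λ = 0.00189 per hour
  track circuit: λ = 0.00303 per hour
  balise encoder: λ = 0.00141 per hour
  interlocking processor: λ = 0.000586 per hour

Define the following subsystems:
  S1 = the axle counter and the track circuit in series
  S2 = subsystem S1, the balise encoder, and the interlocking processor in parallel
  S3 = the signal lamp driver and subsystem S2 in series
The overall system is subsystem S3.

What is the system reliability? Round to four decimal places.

0.8591

R(signal lamp driver) = exp(−0.00149 × 100) = 0.861569
R(axle counter) = exp(−0.00189 × 100) = 0.827787
R(track circuit) = exp(−0.00303 × 100) = 0.738599
R(balise encoder) = exp(−0.00141 × 100) = 0.868489
R(interlocking processor) = exp(−0.000586 × 100) = 0.943084
Series (axle counter and track circuit): 0.827787 × 0.738599 = 0.611403
Parallel ([0.611403], balise encoder, and interlocking processor): 1 − (1 − 0.611403)(1 − 0.868489)(1 − 0.943084) = 0.997091
Series (signal lamp driver and [0.997091]): 0.861569 × 0.997091 = 0.8591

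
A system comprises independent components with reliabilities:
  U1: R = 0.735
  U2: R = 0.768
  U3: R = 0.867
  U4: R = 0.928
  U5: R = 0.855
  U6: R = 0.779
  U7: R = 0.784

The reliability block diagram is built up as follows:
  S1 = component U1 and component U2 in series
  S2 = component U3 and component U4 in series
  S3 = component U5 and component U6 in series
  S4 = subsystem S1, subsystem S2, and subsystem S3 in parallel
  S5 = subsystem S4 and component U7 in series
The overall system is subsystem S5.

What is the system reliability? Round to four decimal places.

Series (U1 and U2): 0.735000 × 0.768000 = 0.564480
Series (U3 and U4): 0.867000 × 0.928000 = 0.804576
Series (U5 and U6): 0.855000 × 0.779000 = 0.666045
Parallel ([0.564480], [0.804576], and [0.666045]): 1 − (1 − 0.564480)(1 − 0.804576)(1 − 0.666045) = 0.971577
Series ([0.971577] and U7): 0.971577 × 0.784000 = 0.7617

0.7617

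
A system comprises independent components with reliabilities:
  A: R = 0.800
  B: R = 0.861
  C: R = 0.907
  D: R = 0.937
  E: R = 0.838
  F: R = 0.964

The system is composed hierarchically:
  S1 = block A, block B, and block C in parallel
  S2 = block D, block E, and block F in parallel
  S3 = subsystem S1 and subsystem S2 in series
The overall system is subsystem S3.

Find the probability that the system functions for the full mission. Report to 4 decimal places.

0.9970

Parallel (A, B, and C): 1 − (1 − 0.800000)(1 − 0.861000)(1 − 0.907000) = 0.997415
Parallel (D, E, and F): 1 − (1 − 0.937000)(1 − 0.838000)(1 − 0.964000) = 0.999633
Series ([0.997415] and [0.999633]): 0.997415 × 0.999633 = 0.9970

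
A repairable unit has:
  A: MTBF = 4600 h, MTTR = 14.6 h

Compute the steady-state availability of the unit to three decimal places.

0.997

A(A) = MTBF/(MTBF+MTTR) = 4600/(4600+14.6) = 0.997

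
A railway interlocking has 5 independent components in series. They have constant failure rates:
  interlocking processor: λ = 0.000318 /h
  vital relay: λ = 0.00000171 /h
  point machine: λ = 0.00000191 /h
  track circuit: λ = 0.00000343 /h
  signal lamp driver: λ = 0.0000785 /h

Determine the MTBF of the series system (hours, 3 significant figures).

Series of exponential components: λ_sys = Σ λ_i
λ_sys = 0.000318 + 0.00000171 + 0.00000191 + 0.00000343 + 0.0000785 = 4.0355e-04 /h
MTBF = 1 / λ_sys = 2480 h

2480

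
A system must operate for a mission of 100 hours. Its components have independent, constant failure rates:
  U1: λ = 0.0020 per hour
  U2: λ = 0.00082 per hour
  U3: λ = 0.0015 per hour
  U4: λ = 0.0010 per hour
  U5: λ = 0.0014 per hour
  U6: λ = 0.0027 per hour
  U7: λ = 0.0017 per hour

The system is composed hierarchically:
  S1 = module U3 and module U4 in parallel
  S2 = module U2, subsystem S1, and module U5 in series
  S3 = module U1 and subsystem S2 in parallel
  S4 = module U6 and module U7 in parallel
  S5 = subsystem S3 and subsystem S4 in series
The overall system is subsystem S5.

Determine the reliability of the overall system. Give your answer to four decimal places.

R(U1) = exp(−0.0020 × 100) = 0.818731
R(U2) = exp(−0.00082 × 100) = 0.921272
R(U3) = exp(−0.0015 × 100) = 0.860708
R(U4) = exp(−0.0010 × 100) = 0.904837
R(U5) = exp(−0.0014 × 100) = 0.869358
R(U6) = exp(−0.0027 × 100) = 0.763379
R(U7) = exp(−0.0017 × 100) = 0.843665
Parallel (U3 and U4): 1 − (1 − 0.860708)(1 − 0.904837) = 0.986745
Series (U2, [0.986745], and U5): 0.921272 × 0.986745 × 0.869358 = 0.790299
Parallel (U1 and [0.790299]): 1 − (1 − 0.818731)(1 − 0.790299) = 0.961988
Parallel (U6 and U7): 1 − (1 − 0.763379)(1 − 0.843665) = 0.963008
Series ([0.961988] and [0.963008]): 0.961988 × 0.963008 = 0.9264

0.9264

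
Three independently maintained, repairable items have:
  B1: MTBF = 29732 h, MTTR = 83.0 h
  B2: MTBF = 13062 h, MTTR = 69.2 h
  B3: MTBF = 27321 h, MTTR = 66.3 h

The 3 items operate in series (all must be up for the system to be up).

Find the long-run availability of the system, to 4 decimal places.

A(B1) = MTBF/(MTBF+MTTR) = 29732/(29732+83.0) = 0.997216
A(B2) = MTBF/(MTBF+MTTR) = 13062/(13062+69.2) = 0.994730
A(B3) = MTBF/(MTBF+MTTR) = 27321/(27321+66.3) = 0.997579
Series availability: 0.997216 × 0.994730 × 0.997579 = 0.9896

0.9896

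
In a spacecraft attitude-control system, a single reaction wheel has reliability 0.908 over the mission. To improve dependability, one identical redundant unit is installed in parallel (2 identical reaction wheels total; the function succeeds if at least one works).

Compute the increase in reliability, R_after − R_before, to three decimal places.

R_before = 0.908
R_after = 1 − (1 − 0.908)^2 = 0.992
ΔR = 0.992 − 0.908 = 0.084

0.084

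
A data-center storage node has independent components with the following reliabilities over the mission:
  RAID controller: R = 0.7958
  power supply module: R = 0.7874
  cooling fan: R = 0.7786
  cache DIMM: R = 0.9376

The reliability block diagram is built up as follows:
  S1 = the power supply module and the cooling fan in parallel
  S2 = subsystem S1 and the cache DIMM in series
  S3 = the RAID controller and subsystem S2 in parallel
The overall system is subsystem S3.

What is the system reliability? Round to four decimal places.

Parallel (power supply module and cooling fan): 1 − (1 − 0.787400)(1 − 0.778600) = 0.952930
Series ([0.952930] and cache DIMM): 0.952930 × 0.937600 = 0.893467
Parallel (RAID controller and [0.893467]): 1 − (1 − 0.795800)(1 − 0.893467) = 0.9782

0.9782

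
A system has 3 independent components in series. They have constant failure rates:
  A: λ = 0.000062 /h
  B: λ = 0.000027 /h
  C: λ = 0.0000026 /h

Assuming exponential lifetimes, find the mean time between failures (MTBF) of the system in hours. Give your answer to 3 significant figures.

Series of exponential components: λ_sys = Σ λ_i
λ_sys = 0.000062 + 0.000027 + 0.0000026 = 9.1600e-05 /h
MTBF = 1 / λ_sys = 10900 h

10900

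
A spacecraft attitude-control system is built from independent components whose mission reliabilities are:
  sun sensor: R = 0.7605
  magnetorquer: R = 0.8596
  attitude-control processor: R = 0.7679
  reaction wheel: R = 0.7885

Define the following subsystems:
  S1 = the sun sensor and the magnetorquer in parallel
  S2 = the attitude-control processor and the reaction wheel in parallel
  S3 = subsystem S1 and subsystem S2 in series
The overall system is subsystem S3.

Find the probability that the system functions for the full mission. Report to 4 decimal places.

0.9189

Parallel (sun sensor and magnetorquer): 1 − (1 − 0.760500)(1 − 0.859600) = 0.966374
Parallel (attitude-control processor and reaction wheel): 1 − (1 − 0.767900)(1 − 0.788500) = 0.950911
Series ([0.966374] and [0.950911]): 0.966374 × 0.950911 = 0.9189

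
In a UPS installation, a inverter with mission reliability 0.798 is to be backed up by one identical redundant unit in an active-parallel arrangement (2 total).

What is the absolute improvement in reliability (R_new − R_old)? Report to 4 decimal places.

R_before = 0.798
R_after = 1 − (1 − 0.798)^2 = 0.9592
ΔR = 0.9592 − 0.798 = 0.1612

0.1612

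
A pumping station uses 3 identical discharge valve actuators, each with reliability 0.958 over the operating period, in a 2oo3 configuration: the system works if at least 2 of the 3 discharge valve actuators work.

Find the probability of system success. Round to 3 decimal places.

R = Σ_{i=2}^{3} C(3,i) p^i (1−p)^{3−i} with p = 0.958
C(3,2)·0.958^2·0.042^1 = 0.11564
C(3,3)·0.958^3·0.042^0 = 0.87922
Sum = 0.995

0.995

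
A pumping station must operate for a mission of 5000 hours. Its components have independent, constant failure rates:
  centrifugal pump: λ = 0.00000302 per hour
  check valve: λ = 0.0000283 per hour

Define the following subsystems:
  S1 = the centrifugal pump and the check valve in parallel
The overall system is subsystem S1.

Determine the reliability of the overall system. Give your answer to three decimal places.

R(centrifugal pump) = exp(−0.00000302 × 5000) = 0.98501
R(check valve) = exp(−0.0000283 × 5000) = 0.86806
Parallel (centrifugal pump and check valve): 1 − (1 − 0.98501)(1 − 0.86806) = 0.998

0.998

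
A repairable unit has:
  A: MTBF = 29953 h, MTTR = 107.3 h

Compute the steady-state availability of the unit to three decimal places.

0.996

A(A) = MTBF/(MTBF+MTTR) = 29953/(29953+107.3) = 0.996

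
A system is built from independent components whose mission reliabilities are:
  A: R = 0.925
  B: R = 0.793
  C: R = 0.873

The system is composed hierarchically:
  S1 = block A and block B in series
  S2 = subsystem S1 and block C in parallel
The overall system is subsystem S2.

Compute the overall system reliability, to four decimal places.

Series (A and B): 0.925000 × 0.793000 = 0.733525
Parallel ([0.733525] and C): 1 − (1 − 0.733525)(1 − 0.873000) = 0.9662

0.9662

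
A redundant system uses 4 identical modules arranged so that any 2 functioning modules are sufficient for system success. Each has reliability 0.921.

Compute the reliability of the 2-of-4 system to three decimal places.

R = Σ_{i=2}^{4} C(4,i) p^i (1−p)^{4−i} with p = 0.921
C(4,2)·0.921^2·0.079^2 = 0.03176
C(4,3)·0.921^3·0.079^1 = 0.24687
C(4,4)·0.921^4·0.079^0 = 0.71951
Sum = 0.998

0.998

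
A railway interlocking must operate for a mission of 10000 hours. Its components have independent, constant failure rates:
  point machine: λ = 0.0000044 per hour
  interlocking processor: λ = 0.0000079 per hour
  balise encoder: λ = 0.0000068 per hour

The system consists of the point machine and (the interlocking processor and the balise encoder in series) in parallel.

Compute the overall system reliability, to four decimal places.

0.9941

R(point machine) = exp(−0.0000044 × 10000) = 0.956954
R(interlocking processor) = exp(−0.0000079 × 10000) = 0.924040
R(balise encoder) = exp(−0.0000068 × 10000) = 0.934260
Series (interlocking processor and balise encoder): 0.924040 × 0.934260 = 0.863294
Parallel (point machine and [0.863294]): 1 − (1 − 0.956954)(1 − 0.863294) = 0.9941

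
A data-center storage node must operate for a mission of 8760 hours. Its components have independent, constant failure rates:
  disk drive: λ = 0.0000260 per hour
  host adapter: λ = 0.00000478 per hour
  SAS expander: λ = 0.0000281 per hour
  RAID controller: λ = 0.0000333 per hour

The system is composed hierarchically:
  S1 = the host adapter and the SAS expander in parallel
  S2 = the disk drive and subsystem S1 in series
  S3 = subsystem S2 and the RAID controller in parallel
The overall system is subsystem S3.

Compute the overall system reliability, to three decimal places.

R(disk drive) = exp(−0.0000260 × 8760) = 0.79632
R(host adapter) = exp(−0.00000478 × 8760) = 0.95899
R(SAS expander) = exp(−0.0000281 × 8760) = 0.78180
R(RAID controller) = exp(−0.0000333 × 8760) = 0.74699
Parallel (host adapter and SAS expander): 1 − (1 − 0.95899)(1 − 0.78180) = 0.99105
Series (disk drive and [0.99105]): 0.79632 × 0.99105 = 0.78919
Parallel ([0.78919] and RAID controller): 1 − (1 − 0.78919)(1 − 0.74699) = 0.947

0.947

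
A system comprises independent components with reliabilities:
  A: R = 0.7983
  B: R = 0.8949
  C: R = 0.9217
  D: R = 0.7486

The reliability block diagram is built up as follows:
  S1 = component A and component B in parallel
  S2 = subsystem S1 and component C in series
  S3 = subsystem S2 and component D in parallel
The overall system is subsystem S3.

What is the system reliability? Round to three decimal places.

Parallel (A and B): 1 − (1 − 0.79830)(1 − 0.89490) = 0.97880
Series ([0.97880] and C): 0.97880 × 0.92170 = 0.90216
Parallel ([0.90216] and D): 1 − (1 − 0.90216)(1 − 0.74860) = 0.975

0.975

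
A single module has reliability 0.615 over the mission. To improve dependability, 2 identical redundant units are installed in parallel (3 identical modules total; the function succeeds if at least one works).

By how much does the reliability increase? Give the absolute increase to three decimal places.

0.328

R_before = 0.615
R_after = 1 − (1 − 0.615)^3 = 0.943
ΔR = 0.943 − 0.615 = 0.328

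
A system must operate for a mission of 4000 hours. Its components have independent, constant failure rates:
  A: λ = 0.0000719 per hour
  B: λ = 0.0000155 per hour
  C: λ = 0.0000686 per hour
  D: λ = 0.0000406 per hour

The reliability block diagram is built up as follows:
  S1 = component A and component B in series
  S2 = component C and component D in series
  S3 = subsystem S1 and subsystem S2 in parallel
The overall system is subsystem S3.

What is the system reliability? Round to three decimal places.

0.896

R(A) = exp(−0.0000719 × 4000) = 0.75006
R(B) = exp(−0.0000155 × 4000) = 0.93988
R(C) = exp(−0.0000686 × 4000) = 0.76003
R(D) = exp(−0.0000406 × 4000) = 0.85010
Series (A and B): 0.75006 × 0.93988 = 0.70497
Series (C and D): 0.76003 × 0.85010 = 0.64610
Parallel ([0.70497] and [0.64610]): 1 − (1 − 0.70497)(1 − 0.64610) = 0.896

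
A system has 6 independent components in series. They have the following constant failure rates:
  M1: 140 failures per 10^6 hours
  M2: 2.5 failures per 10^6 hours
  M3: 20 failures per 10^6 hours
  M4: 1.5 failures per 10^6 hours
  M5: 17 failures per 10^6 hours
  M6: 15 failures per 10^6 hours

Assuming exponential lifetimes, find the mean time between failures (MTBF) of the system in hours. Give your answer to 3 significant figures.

5100

Series of exponential components: λ_sys = Σ λ_i
λ_sys = 0.00014 + 0.0000025 + 0.000020 + 0.0000015 + 0.000017 + 0.000015 = 1.9600e-04 /h
MTBF = 1 / λ_sys = 5100 h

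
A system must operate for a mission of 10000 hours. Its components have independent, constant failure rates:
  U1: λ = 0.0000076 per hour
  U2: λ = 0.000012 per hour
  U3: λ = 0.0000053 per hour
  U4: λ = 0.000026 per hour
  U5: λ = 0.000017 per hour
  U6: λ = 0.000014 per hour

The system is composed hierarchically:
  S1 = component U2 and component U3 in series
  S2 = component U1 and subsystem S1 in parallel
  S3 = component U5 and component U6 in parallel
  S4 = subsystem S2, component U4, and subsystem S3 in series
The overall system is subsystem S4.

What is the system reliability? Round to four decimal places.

0.7465

R(U1) = exp(−0.0000076 × 10000) = 0.926816
R(U2) = exp(−0.000012 × 10000) = 0.886920
R(U3) = exp(−0.0000053 × 10000) = 0.948380
R(U4) = exp(−0.000026 × 10000) = 0.771052
R(U5) = exp(−0.000017 × 10000) = 0.843665
R(U6) = exp(−0.000014 × 10000) = 0.869358
Series (U2 and U3): 0.886920 × 0.948380 = 0.841137
Parallel (U1 and [0.841137]): 1 − (1 − 0.926816)(1 − 0.841137) = 0.988374
Parallel (U5 and U6): 1 − (1 − 0.843665)(1 − 0.869358) = 0.979576
Series ([0.988374], U4, and [0.979576]): 0.988374 × 0.771052 × 0.979576 = 0.7465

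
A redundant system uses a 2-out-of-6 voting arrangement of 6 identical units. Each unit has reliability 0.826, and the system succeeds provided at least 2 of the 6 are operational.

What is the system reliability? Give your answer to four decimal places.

0.9992

R = Σ_{i=2}^{6} C(6,i) p^i (1−p)^{6−i} with p = 0.826
C(6,2)·0.826^2·0.174^4 = 0.009381
C(6,3)·0.826^3·0.174^3 = 0.059377
C(6,4)·0.826^4·0.174^2 = 0.211402
C(6,5)·0.826^5·0.174^1 = 0.401422
C(6,6)·0.826^6·0.174^0 = 0.317600
Sum = 0.9992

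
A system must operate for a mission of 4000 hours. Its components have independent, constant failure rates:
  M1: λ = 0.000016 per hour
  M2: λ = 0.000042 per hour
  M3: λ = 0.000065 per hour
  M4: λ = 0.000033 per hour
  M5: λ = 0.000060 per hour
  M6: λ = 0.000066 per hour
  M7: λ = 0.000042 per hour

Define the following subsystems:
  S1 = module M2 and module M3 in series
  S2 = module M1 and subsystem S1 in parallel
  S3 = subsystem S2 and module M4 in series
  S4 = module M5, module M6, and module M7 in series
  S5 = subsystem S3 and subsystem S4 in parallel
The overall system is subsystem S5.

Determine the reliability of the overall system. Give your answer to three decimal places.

R(M1) = exp(−0.000016 × 4000) = 0.93800
R(M2) = exp(−0.000042 × 4000) = 0.84535
R(M3) = exp(−0.000065 × 4000) = 0.77105
R(M4) = exp(−0.000033 × 4000) = 0.87634
R(M5) = exp(−0.000060 × 4000) = 0.78663
R(M6) = exp(−0.000066 × 4000) = 0.76797
R(M7) = exp(−0.000042 × 4000) = 0.84535
Series (M2 and M3): 0.84535 × 0.77105 = 0.65181
Parallel (M1 and [0.65181]): 1 − (1 − 0.93800)(1 − 0.65181) = 0.97841
Series ([0.97841] and M4): 0.97841 × 0.87634 = 0.85742
Series (M5, M6, and M7): 0.78663 × 0.76797 × 0.84535 = 0.51068
Parallel ([0.85742] and [0.51068]): 1 − (1 − 0.85742)(1 − 0.51068) = 0.930

0.930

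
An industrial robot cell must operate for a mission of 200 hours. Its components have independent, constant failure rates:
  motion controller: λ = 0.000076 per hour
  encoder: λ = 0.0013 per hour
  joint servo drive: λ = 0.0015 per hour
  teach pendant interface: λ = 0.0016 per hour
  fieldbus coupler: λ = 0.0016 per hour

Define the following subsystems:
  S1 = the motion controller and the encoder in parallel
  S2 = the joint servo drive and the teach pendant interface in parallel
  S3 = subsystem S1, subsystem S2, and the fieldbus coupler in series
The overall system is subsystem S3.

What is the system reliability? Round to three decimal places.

R(motion controller) = exp(−0.000076 × 200) = 0.98491
R(encoder) = exp(−0.0013 × 200) = 0.77105
R(joint servo drive) = exp(−0.0015 × 200) = 0.74082
R(teach pendant interface) = exp(−0.0016 × 200) = 0.72615
R(fieldbus coupler) = exp(−0.0016 × 200) = 0.72615
Parallel (motion controller and encoder): 1 − (1 − 0.98491)(1 − 0.77105) = 0.99655
Parallel (joint servo drive and teach pendant interface): 1 − (1 − 0.74082)(1 − 0.72615) = 0.92902
Series ([0.99655], [0.92902], and fieldbus coupler): 0.99655 × 0.92902 × 0.72615 = 0.672

0.672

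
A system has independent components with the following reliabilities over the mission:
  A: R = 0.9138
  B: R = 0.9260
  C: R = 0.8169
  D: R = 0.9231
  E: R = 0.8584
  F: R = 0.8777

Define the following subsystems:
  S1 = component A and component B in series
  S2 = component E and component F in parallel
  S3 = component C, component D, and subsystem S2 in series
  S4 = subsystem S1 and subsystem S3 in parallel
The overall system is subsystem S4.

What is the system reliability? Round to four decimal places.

0.9602

Series (A and B): 0.913800 × 0.926000 = 0.846179
Parallel (E and F): 1 − (1 − 0.858400)(1 − 0.877700) = 0.982682
Series (C, D, and [0.982682]): 0.816900 × 0.923100 × 0.982682 = 0.741021
Parallel ([0.846179] and [0.741021]): 1 − (1 − 0.846179)(1 − 0.741021) = 0.9602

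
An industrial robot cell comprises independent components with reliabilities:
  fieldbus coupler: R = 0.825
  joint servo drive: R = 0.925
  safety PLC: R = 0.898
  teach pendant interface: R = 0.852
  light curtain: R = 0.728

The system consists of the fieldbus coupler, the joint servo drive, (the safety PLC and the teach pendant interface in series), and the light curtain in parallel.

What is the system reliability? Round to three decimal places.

0.999

Series (safety PLC and teach pendant interface): 0.89800 × 0.85200 = 0.76510
Parallel (fieldbus coupler, joint servo drive, [0.76510], and light curtain): 1 − (1 − 0.82500)(1 − 0.92500)(1 − 0.76510)(1 − 0.72800) = 0.999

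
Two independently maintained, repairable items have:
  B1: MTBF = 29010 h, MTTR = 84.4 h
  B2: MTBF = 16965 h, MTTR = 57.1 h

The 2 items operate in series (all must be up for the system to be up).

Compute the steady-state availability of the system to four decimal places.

A(B1) = MTBF/(MTBF+MTTR) = 29010/(29010+84.4) = 0.997099
A(B2) = MTBF/(MTBF+MTTR) = 16965/(16965+57.1) = 0.996646
Series availability: 0.997099 × 0.996646 = 0.9938

0.9938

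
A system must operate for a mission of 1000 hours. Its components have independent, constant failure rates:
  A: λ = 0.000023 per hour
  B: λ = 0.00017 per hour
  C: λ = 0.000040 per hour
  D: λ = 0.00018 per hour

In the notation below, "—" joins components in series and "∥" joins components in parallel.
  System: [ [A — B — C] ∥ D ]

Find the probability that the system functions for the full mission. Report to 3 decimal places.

0.966

R(A) = exp(−0.000023 × 1000) = 0.97726
R(B) = exp(−0.00017 × 1000) = 0.84366
R(C) = exp(−0.000040 × 1000) = 0.96079
R(D) = exp(−0.00018 × 1000) = 0.83527
Series (A, B, and C): 0.97726 × 0.84366 × 0.96079 = 0.79215
Parallel ([0.79215] and D): 1 − (1 − 0.79215)(1 − 0.83527) = 0.966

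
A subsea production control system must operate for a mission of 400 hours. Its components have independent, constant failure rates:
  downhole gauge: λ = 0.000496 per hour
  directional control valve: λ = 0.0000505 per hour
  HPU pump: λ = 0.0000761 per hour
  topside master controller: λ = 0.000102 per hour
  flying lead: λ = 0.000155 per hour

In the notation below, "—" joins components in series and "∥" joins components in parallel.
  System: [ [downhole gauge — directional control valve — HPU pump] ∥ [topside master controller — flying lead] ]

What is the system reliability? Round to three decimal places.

0.978

R(downhole gauge) = exp(−0.000496 × 400) = 0.82004
R(directional control valve) = exp(−0.0000505 × 400) = 0.98000
R(HPU pump) = exp(−0.0000761 × 400) = 0.97002
R(topside master controller) = exp(−0.000102 × 400) = 0.96002
R(flying lead) = exp(−0.000155 × 400) = 0.93988
Series (downhole gauge, directional control valve, and HPU pump): 0.82004 × 0.98000 × 0.97002 = 0.77955
Series (topside master controller and flying lead): 0.96002 × 0.93988 = 0.90230
Parallel ([0.77955] and [0.90230]): 1 − (1 − 0.77955)(1 − 0.90230) = 0.978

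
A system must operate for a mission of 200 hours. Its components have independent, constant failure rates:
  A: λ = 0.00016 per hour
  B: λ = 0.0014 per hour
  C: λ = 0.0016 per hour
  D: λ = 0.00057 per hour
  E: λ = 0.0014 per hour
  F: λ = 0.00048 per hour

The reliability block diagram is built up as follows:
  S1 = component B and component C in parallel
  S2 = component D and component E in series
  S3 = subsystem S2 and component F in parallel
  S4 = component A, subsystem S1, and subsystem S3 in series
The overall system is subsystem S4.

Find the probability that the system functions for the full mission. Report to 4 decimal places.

R(A) = exp(−0.00016 × 200) = 0.968507
R(B) = exp(−0.0014 × 200) = 0.755784
R(C) = exp(−0.0016 × 200) = 0.726149
R(D) = exp(−0.00057 × 200) = 0.892258
R(E) = exp(−0.0014 × 200) = 0.755784
R(F) = exp(−0.00048 × 200) = 0.908464
Parallel (B and C): 1 − (1 − 0.755784)(1 − 0.726149) = 0.933121
Series (D and E): 0.892258 × 0.755784 = 0.674354
Parallel ([0.674354] and F): 1 − (1 − 0.674354)(1 − 0.908464) = 0.970192
Series (A, [0.933121], and [0.970192]): 0.968507 × 0.933121 × 0.970192 = 0.8768

0.8768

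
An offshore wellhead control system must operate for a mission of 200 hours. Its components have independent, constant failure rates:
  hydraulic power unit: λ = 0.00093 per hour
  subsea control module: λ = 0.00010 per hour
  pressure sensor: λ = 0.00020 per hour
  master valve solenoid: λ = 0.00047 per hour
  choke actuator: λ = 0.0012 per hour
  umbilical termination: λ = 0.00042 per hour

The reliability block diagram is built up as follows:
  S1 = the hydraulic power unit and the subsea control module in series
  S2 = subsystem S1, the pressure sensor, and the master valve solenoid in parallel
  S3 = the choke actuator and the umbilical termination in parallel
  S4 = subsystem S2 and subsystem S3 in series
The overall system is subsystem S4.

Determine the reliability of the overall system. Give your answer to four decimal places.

0.9822

R(hydraulic power unit) = exp(−0.00093 × 200) = 0.830274
R(subsea control module) = exp(−0.00010 × 200) = 0.980199
R(pressure sensor) = exp(−0.00020 × 200) = 0.960789
R(master valve solenoid) = exp(−0.00047 × 200) = 0.910283
R(choke actuator) = exp(−0.0012 × 200) = 0.786628
R(umbilical termination) = exp(−0.00042 × 200) = 0.919431
Series (hydraulic power unit and subsea control module): 0.830274 × 0.980199 = 0.813834
Parallel ([0.813834], pressure sensor, and master valve solenoid): 1 − (1 − 0.813834)(1 − 0.960789)(1 − 0.910283) = 0.999345
Parallel (choke actuator and umbilical termination): 1 − (1 − 0.786628)(1 − 0.919431) = 0.982809
Series ([0.999345] and [0.982809]): 0.999345 × 0.982809 = 0.9822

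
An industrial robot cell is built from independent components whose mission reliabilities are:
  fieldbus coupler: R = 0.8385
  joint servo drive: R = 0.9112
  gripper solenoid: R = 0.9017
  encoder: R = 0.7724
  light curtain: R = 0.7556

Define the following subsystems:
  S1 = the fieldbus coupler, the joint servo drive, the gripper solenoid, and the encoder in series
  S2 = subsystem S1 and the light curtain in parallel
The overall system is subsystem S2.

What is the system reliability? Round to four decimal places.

Series (fieldbus coupler, joint servo drive, gripper solenoid, and encoder): 0.838500 × 0.911200 × 0.901700 × 0.772400 = 0.532134
Parallel ([0.532134] and light curtain): 1 − (1 − 0.532134)(1 − 0.755600) = 0.8857

0.8857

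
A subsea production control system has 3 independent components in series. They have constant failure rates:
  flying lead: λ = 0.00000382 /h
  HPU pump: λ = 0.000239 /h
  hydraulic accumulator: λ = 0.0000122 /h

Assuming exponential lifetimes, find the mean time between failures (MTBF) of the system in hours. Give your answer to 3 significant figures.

3920

Series of exponential components: λ_sys = Σ λ_i
λ_sys = 0.00000382 + 0.000239 + 0.0000122 = 2.5502e-04 /h
MTBF = 1 / λ_sys = 3920 h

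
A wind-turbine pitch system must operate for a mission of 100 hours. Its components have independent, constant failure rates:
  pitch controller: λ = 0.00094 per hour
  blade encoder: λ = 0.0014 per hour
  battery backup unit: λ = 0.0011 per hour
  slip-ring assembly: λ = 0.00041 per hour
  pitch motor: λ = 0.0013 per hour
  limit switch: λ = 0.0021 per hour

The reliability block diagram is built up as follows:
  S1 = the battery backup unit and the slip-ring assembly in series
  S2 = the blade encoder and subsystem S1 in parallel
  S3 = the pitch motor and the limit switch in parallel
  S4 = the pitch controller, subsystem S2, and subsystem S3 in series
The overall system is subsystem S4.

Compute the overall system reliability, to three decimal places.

R(pitch controller) = exp(−0.00094 × 100) = 0.91028
R(blade encoder) = exp(−0.0014 × 100) = 0.86936
R(battery backup unit) = exp(−0.0011 × 100) = 0.89583
R(slip-ring assembly) = exp(−0.00041 × 100) = 0.95983
R(pitch motor) = exp(−0.0013 × 100) = 0.87810
R(limit switch) = exp(−0.0021 × 100) = 0.81058
Series (battery backup unit and slip-ring assembly): 0.89583 × 0.95983 = 0.85984
Parallel (blade encoder and [0.85984]): 1 − (1 − 0.86936)(1 − 0.85984) = 0.98169
Parallel (pitch motor and limit switch): 1 − (1 − 0.87810)(1 − 0.81058) = 0.97691
Series (pitch controller, [0.98169], and [0.97691]): 0.91028 × 0.98169 × 0.97691 = 0.873

0.873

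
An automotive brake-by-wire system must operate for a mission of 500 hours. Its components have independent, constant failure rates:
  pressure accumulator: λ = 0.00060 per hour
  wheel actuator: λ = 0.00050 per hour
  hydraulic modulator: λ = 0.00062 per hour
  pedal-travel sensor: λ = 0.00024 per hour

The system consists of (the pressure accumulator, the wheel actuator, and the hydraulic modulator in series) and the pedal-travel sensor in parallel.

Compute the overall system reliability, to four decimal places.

0.9348

R(pressure accumulator) = exp(−0.00060 × 500) = 0.740818
R(wheel actuator) = exp(−0.00050 × 500) = 0.778801
R(hydraulic modulator) = exp(−0.00062 × 500) = 0.733447
R(pedal-travel sensor) = exp(−0.00024 × 500) = 0.886920
Series (pressure accumulator, wheel actuator, and hydraulic modulator): 0.740818 × 0.778801 × 0.733447 = 0.423162
Parallel ([0.423162] and pedal-travel sensor): 1 − (1 − 0.423162)(1 − 0.886920) = 0.9348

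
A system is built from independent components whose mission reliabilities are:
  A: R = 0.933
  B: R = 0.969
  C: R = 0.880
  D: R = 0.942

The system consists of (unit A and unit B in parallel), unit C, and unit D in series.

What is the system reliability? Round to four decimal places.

0.8272

Parallel (A and B): 1 − (1 − 0.933000)(1 − 0.969000) = 0.997923
Series ([0.997923], C, and D): 0.997923 × 0.880000 × 0.942000 = 0.8272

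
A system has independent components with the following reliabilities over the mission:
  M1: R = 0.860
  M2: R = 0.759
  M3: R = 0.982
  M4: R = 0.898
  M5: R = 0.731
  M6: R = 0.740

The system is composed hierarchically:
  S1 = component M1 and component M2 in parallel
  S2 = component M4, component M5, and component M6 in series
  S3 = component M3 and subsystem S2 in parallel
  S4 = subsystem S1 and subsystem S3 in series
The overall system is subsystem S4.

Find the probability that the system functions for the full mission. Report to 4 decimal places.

0.9573

Parallel (M1 and M2): 1 − (1 − 0.860000)(1 − 0.759000) = 0.966260
Series (M4, M5, and M6): 0.898000 × 0.731000 × 0.740000 = 0.485764
Parallel (M3 and [0.485764]): 1 − (1 − 0.982000)(1 − 0.485764) = 0.990744
Series ([0.966260] and [0.990744]): 0.966260 × 0.990744 = 0.9573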